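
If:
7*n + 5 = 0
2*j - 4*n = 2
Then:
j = -3/7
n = -5/7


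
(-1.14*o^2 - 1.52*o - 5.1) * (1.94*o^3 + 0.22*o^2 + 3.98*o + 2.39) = -2.2116*o^5 - 3.1996*o^4 - 14.7656*o^3 - 9.8962*o^2 - 23.9308*o - 12.189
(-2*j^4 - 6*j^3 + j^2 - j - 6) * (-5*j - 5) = 10*j^5 + 40*j^4 + 25*j^3 + 35*j + 30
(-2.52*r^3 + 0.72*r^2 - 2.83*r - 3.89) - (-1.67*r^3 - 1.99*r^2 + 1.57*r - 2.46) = -0.85*r^3 + 2.71*r^2 - 4.4*r - 1.43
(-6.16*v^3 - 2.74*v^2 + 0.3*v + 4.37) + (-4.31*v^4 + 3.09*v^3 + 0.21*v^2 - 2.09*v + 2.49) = -4.31*v^4 - 3.07*v^3 - 2.53*v^2 - 1.79*v + 6.86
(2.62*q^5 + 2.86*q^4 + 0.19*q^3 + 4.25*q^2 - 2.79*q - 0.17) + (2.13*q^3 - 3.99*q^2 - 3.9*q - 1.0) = 2.62*q^5 + 2.86*q^4 + 2.32*q^3 + 0.26*q^2 - 6.69*q - 1.17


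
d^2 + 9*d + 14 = (d + 2)*(d + 7)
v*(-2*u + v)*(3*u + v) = -6*u^2*v + u*v^2 + v^3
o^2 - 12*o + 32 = (o - 8)*(o - 4)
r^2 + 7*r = r*(r + 7)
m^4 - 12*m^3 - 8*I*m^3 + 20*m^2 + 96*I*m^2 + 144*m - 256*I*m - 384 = (m - 8)*(m - 4)*(m - 6*I)*(m - 2*I)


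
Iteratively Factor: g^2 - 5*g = (g)*(g - 5)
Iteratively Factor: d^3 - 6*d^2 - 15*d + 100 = (d + 4)*(d^2 - 10*d + 25) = (d - 5)*(d + 4)*(d - 5)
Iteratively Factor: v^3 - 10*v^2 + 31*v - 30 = (v - 2)*(v^2 - 8*v + 15) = (v - 5)*(v - 2)*(v - 3)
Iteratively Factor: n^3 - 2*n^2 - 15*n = (n)*(n^2 - 2*n - 15) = n*(n - 5)*(n + 3)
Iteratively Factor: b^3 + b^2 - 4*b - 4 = (b - 2)*(b^2 + 3*b + 2) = (b - 2)*(b + 2)*(b + 1)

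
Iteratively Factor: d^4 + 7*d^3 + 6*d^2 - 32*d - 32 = (d - 2)*(d^3 + 9*d^2 + 24*d + 16) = (d - 2)*(d + 4)*(d^2 + 5*d + 4) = (d - 2)*(d + 1)*(d + 4)*(d + 4)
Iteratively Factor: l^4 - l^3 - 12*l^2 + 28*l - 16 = (l - 1)*(l^3 - 12*l + 16) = (l - 1)*(l + 4)*(l^2 - 4*l + 4) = (l - 2)*(l - 1)*(l + 4)*(l - 2)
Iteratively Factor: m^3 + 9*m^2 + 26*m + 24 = (m + 2)*(m^2 + 7*m + 12) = (m + 2)*(m + 4)*(m + 3)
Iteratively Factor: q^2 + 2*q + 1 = (q + 1)*(q + 1)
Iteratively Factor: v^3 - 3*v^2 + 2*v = (v - 1)*(v^2 - 2*v) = (v - 2)*(v - 1)*(v)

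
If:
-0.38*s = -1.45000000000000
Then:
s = 3.82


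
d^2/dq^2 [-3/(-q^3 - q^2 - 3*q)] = 6*(-q*(3*q + 1)*(q^2 + q + 3) + (3*q^2 + 2*q + 3)^2)/(q^3*(q^2 + q + 3)^3)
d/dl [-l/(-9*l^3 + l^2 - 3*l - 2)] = (9*l^3 - l^2 - l*(27*l^2 - 2*l + 3) + 3*l + 2)/(9*l^3 - l^2 + 3*l + 2)^2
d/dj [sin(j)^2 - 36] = sin(2*j)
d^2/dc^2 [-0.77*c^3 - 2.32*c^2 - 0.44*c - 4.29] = -4.62*c - 4.64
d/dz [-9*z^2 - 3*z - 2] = -18*z - 3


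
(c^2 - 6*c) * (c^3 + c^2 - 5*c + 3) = c^5 - 5*c^4 - 11*c^3 + 33*c^2 - 18*c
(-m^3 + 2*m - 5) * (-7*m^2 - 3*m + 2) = 7*m^5 + 3*m^4 - 16*m^3 + 29*m^2 + 19*m - 10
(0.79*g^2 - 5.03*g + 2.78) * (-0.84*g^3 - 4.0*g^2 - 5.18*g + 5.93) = -0.6636*g^5 + 1.0652*g^4 + 13.6926*g^3 + 19.6201*g^2 - 44.2283*g + 16.4854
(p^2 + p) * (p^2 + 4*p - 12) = p^4 + 5*p^3 - 8*p^2 - 12*p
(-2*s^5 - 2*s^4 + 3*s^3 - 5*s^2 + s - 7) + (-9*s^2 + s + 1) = -2*s^5 - 2*s^4 + 3*s^3 - 14*s^2 + 2*s - 6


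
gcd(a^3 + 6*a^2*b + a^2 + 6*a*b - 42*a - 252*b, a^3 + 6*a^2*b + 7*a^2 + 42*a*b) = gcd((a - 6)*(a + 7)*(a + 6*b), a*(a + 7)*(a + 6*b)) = a^2 + 6*a*b + 7*a + 42*b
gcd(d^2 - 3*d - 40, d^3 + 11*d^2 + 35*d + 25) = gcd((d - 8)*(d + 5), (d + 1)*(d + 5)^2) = d + 5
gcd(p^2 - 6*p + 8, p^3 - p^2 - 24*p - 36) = 1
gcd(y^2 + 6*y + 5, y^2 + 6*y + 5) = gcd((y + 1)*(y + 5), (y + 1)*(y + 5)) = y^2 + 6*y + 5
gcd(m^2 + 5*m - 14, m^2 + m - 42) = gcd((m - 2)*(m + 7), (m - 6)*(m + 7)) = m + 7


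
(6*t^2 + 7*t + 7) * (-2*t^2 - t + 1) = -12*t^4 - 20*t^3 - 15*t^2 + 7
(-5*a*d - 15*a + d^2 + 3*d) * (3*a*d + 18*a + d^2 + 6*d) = -15*a^2*d^2 - 135*a^2*d - 270*a^2 - 2*a*d^3 - 18*a*d^2 - 36*a*d + d^4 + 9*d^3 + 18*d^2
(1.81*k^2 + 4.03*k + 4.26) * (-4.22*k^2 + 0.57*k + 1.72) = -7.6382*k^4 - 15.9749*k^3 - 12.5669*k^2 + 9.3598*k + 7.3272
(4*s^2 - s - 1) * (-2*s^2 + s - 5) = -8*s^4 + 6*s^3 - 19*s^2 + 4*s + 5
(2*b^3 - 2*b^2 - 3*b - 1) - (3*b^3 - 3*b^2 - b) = -b^3 + b^2 - 2*b - 1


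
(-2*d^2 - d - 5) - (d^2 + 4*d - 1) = -3*d^2 - 5*d - 4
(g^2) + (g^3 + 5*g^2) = g^3 + 6*g^2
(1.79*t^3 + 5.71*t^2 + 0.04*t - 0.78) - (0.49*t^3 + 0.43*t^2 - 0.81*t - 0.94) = 1.3*t^3 + 5.28*t^2 + 0.85*t + 0.16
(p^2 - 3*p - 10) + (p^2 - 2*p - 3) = 2*p^2 - 5*p - 13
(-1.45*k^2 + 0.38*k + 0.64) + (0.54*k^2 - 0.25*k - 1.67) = -0.91*k^2 + 0.13*k - 1.03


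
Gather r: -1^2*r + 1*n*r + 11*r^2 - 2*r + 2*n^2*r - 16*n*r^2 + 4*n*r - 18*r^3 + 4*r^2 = -18*r^3 + r^2*(15 - 16*n) + r*(2*n^2 + 5*n - 3)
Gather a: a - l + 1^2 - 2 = a - l - 1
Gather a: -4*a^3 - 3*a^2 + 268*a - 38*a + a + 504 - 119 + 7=-4*a^3 - 3*a^2 + 231*a + 392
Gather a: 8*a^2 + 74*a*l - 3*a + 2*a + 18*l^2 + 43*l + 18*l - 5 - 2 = 8*a^2 + a*(74*l - 1) + 18*l^2 + 61*l - 7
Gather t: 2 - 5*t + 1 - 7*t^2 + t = -7*t^2 - 4*t + 3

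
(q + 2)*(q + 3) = q^2 + 5*q + 6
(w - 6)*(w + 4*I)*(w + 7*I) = w^3 - 6*w^2 + 11*I*w^2 - 28*w - 66*I*w + 168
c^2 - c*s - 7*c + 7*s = (c - 7)*(c - s)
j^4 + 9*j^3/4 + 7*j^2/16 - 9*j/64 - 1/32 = (j - 1/4)*(j + 1/4)^2*(j + 2)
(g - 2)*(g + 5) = g^2 + 3*g - 10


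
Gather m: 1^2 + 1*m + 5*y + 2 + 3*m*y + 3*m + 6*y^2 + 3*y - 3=m*(3*y + 4) + 6*y^2 + 8*y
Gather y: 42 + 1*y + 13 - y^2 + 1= -y^2 + y + 56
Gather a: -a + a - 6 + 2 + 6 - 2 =0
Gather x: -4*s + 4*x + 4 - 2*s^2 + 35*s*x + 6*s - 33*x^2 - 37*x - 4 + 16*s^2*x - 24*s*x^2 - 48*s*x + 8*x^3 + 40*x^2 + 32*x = -2*s^2 + 2*s + 8*x^3 + x^2*(7 - 24*s) + x*(16*s^2 - 13*s - 1)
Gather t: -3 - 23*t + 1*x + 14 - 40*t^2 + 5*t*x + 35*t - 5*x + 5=-40*t^2 + t*(5*x + 12) - 4*x + 16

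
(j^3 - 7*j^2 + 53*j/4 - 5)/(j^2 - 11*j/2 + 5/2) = (j^2 - 13*j/2 + 10)/(j - 5)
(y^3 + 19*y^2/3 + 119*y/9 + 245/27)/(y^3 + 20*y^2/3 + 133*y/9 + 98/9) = (y + 5/3)/(y + 2)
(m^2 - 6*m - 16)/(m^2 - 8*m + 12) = (m^2 - 6*m - 16)/(m^2 - 8*m + 12)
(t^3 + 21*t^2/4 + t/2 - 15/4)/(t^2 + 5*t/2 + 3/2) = (4*t^2 + 17*t - 15)/(2*(2*t + 3))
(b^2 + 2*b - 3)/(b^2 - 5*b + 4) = (b + 3)/(b - 4)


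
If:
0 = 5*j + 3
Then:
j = -3/5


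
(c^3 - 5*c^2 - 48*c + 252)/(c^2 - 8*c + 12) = (c^2 + c - 42)/(c - 2)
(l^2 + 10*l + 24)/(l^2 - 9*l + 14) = (l^2 + 10*l + 24)/(l^2 - 9*l + 14)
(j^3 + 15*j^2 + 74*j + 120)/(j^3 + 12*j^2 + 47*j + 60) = (j + 6)/(j + 3)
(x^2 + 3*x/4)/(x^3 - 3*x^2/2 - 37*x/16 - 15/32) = 8*x/(8*x^2 - 18*x - 5)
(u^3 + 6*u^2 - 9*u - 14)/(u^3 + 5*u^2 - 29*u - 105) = (u^2 - u - 2)/(u^2 - 2*u - 15)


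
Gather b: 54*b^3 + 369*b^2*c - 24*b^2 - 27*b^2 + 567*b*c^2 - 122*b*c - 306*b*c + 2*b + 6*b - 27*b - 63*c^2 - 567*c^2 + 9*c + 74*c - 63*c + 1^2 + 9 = 54*b^3 + b^2*(369*c - 51) + b*(567*c^2 - 428*c - 19) - 630*c^2 + 20*c + 10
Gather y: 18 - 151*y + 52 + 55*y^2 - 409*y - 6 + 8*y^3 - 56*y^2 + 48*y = 8*y^3 - y^2 - 512*y + 64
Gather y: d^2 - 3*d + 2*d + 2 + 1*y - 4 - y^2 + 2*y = d^2 - d - y^2 + 3*y - 2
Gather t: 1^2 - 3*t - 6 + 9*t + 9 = 6*t + 4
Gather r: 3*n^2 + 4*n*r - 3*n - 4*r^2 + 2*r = 3*n^2 - 3*n - 4*r^2 + r*(4*n + 2)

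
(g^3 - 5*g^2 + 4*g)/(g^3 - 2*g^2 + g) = (g - 4)/(g - 1)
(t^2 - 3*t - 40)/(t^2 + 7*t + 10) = (t - 8)/(t + 2)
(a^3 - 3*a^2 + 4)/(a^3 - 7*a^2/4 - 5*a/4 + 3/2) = 4*(a - 2)/(4*a - 3)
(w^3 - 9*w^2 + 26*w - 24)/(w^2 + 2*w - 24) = (w^2 - 5*w + 6)/(w + 6)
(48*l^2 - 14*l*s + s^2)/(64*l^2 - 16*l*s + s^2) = (-6*l + s)/(-8*l + s)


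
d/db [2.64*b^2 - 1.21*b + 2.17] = 5.28*b - 1.21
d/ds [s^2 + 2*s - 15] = 2*s + 2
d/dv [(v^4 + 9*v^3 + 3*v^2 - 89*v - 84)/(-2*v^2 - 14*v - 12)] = (-v^3 - 13*v^2 - 48*v - 27)/(v^2 + 12*v + 36)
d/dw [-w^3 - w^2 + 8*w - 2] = -3*w^2 - 2*w + 8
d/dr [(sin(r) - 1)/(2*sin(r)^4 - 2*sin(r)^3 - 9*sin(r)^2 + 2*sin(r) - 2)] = 3*(-2*sin(r)^3 + 4*sin(r)^2 + sin(r) - 6)*sin(r)*cos(r)/(2*sin(r)^4 - 2*sin(r)^3 - 9*sin(r)^2 + 2*sin(r) - 2)^2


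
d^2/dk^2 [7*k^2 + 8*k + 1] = 14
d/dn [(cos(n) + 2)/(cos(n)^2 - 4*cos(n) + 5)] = (cos(n)^2 + 4*cos(n) - 13)*sin(n)/(cos(n)^2 - 4*cos(n) + 5)^2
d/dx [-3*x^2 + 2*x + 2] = 2 - 6*x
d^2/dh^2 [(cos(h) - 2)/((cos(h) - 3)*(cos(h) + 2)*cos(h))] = (50*(1 - cos(h)^2)^2/cos(h)^3 - 30*sin(h)^6/cos(h)^3 - 4*cos(h)^4 - 9*cos(h)^3 - 41*cos(h)^2 - 72*tan(h)^2 + 10 + 142/cos(h) - 164/cos(h)^3)/((cos(h) - 3)^3*(cos(h) + 2)^3)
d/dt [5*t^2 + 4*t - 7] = 10*t + 4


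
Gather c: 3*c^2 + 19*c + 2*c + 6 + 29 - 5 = 3*c^2 + 21*c + 30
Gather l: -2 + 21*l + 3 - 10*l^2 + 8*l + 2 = -10*l^2 + 29*l + 3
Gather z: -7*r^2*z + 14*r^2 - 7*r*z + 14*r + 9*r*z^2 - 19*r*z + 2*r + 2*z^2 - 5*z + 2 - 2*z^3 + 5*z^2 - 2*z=14*r^2 + 16*r - 2*z^3 + z^2*(9*r + 7) + z*(-7*r^2 - 26*r - 7) + 2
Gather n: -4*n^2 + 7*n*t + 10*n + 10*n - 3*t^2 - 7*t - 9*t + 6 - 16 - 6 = -4*n^2 + n*(7*t + 20) - 3*t^2 - 16*t - 16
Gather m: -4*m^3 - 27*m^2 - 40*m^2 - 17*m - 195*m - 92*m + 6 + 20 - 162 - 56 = -4*m^3 - 67*m^2 - 304*m - 192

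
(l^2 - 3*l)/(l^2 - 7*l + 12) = l/(l - 4)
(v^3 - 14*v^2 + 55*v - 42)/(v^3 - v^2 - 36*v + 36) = (v - 7)/(v + 6)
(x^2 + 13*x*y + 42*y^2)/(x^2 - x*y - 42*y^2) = (x + 7*y)/(x - 7*y)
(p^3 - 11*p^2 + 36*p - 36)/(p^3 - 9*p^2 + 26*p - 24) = (p - 6)/(p - 4)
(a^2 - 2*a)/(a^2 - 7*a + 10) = a/(a - 5)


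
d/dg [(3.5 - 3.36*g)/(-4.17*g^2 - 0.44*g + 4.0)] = (-14.0112*g^2 + 29.19*g - 11.9)/(17.3889*g^4 + 3.6696*g^3 - 33.1664*g^2 - 3.52*g + 16.0)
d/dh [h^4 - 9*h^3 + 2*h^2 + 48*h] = 4*h^3 - 27*h^2 + 4*h + 48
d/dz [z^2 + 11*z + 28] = 2*z + 11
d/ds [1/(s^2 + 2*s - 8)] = 2*(-s - 1)/(s^2 + 2*s - 8)^2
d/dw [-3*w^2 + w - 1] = 1 - 6*w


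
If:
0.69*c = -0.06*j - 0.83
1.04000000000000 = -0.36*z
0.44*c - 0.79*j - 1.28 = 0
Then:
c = -1.01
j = -2.18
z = -2.89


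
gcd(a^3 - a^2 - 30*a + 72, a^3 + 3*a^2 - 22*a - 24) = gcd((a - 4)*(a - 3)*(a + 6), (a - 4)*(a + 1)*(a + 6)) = a^2 + 2*a - 24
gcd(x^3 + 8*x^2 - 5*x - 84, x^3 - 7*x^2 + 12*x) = x - 3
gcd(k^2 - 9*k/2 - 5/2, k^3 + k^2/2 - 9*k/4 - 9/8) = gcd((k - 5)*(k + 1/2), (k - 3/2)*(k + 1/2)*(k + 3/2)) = k + 1/2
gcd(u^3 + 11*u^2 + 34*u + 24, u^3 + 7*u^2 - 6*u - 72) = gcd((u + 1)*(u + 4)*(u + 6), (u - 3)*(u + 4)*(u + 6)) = u^2 + 10*u + 24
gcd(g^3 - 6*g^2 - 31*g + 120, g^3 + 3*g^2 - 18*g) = g - 3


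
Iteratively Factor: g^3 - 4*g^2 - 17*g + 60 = (g - 5)*(g^2 + g - 12) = (g - 5)*(g + 4)*(g - 3)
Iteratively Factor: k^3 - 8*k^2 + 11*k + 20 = (k - 4)*(k^2 - 4*k - 5) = (k - 4)*(k + 1)*(k - 5)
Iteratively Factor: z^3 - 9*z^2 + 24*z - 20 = (z - 5)*(z^2 - 4*z + 4) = (z - 5)*(z - 2)*(z - 2)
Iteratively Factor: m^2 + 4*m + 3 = (m + 1)*(m + 3)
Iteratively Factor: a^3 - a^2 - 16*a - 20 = (a + 2)*(a^2 - 3*a - 10) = (a - 5)*(a + 2)*(a + 2)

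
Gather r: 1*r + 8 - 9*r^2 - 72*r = -9*r^2 - 71*r + 8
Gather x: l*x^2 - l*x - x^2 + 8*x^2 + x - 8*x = x^2*(l + 7) + x*(-l - 7)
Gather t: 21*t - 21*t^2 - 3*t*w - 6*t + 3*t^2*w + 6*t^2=t^2*(3*w - 15) + t*(15 - 3*w)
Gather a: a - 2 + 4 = a + 2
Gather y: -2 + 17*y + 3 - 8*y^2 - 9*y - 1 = -8*y^2 + 8*y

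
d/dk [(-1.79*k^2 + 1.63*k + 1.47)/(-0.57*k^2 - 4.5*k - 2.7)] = (8.9841*k^2 + 11.3418*k + 2.214)/(0.3249*k^4 + 5.13*k^3 + 23.328*k^2 + 24.3*k + 7.29)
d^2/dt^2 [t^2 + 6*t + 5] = 2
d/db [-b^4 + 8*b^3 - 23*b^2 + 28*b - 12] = -4*b^3 + 24*b^2 - 46*b + 28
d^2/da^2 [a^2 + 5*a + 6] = 2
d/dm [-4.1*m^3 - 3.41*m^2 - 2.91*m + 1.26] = -12.3*m^2 - 6.82*m - 2.91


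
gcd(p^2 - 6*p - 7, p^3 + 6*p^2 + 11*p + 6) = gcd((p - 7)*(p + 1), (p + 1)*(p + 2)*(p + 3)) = p + 1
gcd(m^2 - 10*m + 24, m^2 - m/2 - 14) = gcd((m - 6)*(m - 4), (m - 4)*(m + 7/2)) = m - 4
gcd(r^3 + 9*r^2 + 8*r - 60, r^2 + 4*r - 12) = r^2 + 4*r - 12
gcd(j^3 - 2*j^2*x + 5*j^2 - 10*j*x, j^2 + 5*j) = j^2 + 5*j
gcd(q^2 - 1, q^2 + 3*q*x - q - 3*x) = q - 1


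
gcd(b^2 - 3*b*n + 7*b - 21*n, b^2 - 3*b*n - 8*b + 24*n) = b - 3*n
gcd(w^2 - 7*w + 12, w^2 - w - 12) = w - 4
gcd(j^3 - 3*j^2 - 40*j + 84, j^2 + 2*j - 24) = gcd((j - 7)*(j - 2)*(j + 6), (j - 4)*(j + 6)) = j + 6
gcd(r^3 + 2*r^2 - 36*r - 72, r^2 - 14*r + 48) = r - 6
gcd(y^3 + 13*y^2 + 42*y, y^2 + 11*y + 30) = y + 6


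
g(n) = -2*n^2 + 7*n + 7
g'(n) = 7 - 4*n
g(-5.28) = -85.72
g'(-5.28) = 28.12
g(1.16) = 12.43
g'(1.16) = 2.36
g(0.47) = 9.85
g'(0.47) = 5.12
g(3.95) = 3.44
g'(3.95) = -8.80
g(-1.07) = -2.78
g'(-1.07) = 11.28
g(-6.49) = -122.67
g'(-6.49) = 32.96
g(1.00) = 12.00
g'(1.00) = 3.00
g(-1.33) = -5.85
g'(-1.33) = 12.32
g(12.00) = -197.00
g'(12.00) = -41.00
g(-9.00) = -218.00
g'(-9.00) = 43.00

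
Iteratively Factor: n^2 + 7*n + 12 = (n + 4)*(n + 3)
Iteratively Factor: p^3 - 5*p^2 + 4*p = (p)*(p^2 - 5*p + 4) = p*(p - 4)*(p - 1)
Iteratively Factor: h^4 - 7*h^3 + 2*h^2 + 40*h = (h + 2)*(h^3 - 9*h^2 + 20*h) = (h - 4)*(h + 2)*(h^2 - 5*h) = h*(h - 4)*(h + 2)*(h - 5)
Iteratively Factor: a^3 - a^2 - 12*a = (a - 4)*(a^2 + 3*a) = (a - 4)*(a + 3)*(a)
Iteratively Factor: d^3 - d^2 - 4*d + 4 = (d + 2)*(d^2 - 3*d + 2) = (d - 2)*(d + 2)*(d - 1)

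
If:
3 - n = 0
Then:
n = 3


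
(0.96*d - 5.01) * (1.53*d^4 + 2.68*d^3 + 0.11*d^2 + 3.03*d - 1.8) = 1.4688*d^5 - 5.0925*d^4 - 13.3212*d^3 + 2.3577*d^2 - 16.9083*d + 9.018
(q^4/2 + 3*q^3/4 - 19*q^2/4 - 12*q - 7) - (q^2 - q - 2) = q^4/2 + 3*q^3/4 - 23*q^2/4 - 11*q - 5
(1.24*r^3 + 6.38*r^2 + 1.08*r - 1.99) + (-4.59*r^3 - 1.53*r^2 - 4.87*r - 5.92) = -3.35*r^3 + 4.85*r^2 - 3.79*r - 7.91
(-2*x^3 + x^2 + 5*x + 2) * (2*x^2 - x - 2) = -4*x^5 + 4*x^4 + 13*x^3 - 3*x^2 - 12*x - 4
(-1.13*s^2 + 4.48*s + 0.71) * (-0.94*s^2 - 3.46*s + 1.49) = 1.0622*s^4 - 0.3014*s^3 - 17.8519*s^2 + 4.2186*s + 1.0579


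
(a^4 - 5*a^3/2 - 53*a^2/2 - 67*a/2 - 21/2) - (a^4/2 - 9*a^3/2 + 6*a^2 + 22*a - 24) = a^4/2 + 2*a^3 - 65*a^2/2 - 111*a/2 + 27/2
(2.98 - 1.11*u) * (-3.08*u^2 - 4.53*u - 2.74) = 3.4188*u^3 - 4.1501*u^2 - 10.458*u - 8.1652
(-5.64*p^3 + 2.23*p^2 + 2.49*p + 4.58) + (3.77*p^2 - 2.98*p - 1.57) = -5.64*p^3 + 6.0*p^2 - 0.49*p + 3.01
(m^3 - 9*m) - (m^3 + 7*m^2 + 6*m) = -7*m^2 - 15*m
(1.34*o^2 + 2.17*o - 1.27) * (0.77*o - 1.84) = 1.0318*o^3 - 0.7947*o^2 - 4.9707*o + 2.3368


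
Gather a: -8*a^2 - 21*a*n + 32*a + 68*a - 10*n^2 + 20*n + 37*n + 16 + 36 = -8*a^2 + a*(100 - 21*n) - 10*n^2 + 57*n + 52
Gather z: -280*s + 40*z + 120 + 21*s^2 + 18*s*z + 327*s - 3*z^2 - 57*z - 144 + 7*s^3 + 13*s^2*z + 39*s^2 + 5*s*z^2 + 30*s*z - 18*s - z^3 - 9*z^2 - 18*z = 7*s^3 + 60*s^2 + 29*s - z^3 + z^2*(5*s - 12) + z*(13*s^2 + 48*s - 35) - 24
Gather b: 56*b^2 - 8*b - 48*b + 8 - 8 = 56*b^2 - 56*b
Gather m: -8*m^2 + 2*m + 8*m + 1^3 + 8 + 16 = -8*m^2 + 10*m + 25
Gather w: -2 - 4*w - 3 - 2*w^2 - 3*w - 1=-2*w^2 - 7*w - 6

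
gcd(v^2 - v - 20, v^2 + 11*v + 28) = v + 4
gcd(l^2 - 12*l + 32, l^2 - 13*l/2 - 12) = l - 8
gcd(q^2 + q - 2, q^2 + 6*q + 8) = q + 2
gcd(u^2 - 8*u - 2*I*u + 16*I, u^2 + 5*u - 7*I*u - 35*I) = 1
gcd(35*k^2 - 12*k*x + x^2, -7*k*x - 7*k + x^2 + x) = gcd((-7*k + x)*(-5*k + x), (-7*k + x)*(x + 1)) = -7*k + x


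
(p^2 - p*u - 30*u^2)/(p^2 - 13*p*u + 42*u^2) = (p + 5*u)/(p - 7*u)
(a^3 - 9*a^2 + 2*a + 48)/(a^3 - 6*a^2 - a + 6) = (a^3 - 9*a^2 + 2*a + 48)/(a^3 - 6*a^2 - a + 6)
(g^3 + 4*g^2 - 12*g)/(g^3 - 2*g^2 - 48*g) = (g - 2)/(g - 8)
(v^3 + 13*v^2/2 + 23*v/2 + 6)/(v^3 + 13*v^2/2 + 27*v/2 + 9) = (v^2 + 5*v + 4)/(v^2 + 5*v + 6)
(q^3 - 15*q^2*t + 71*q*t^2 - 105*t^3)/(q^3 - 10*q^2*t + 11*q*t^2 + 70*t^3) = (q - 3*t)/(q + 2*t)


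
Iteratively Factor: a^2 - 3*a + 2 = (a - 2)*(a - 1)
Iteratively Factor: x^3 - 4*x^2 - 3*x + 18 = (x - 3)*(x^2 - x - 6) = (x - 3)*(x + 2)*(x - 3)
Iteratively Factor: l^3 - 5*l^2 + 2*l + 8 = (l - 4)*(l^2 - l - 2) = (l - 4)*(l - 2)*(l + 1)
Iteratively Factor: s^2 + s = (s + 1)*(s)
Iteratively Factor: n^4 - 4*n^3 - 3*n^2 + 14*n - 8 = (n - 1)*(n^3 - 3*n^2 - 6*n + 8) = (n - 1)*(n + 2)*(n^2 - 5*n + 4) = (n - 4)*(n - 1)*(n + 2)*(n - 1)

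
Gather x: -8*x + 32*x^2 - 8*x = 32*x^2 - 16*x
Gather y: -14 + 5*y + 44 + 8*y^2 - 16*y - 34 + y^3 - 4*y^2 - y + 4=y^3 + 4*y^2 - 12*y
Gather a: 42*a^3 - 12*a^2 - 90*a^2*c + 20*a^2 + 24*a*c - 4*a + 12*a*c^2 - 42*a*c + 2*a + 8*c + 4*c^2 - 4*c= 42*a^3 + a^2*(8 - 90*c) + a*(12*c^2 - 18*c - 2) + 4*c^2 + 4*c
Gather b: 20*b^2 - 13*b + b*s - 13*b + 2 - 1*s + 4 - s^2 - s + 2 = 20*b^2 + b*(s - 26) - s^2 - 2*s + 8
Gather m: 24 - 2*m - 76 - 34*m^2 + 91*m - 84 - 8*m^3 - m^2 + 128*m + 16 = -8*m^3 - 35*m^2 + 217*m - 120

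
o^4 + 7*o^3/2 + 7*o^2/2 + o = o*(o + 1/2)*(o + 1)*(o + 2)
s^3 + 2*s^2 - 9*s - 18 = (s - 3)*(s + 2)*(s + 3)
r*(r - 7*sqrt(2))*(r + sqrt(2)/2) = r^3 - 13*sqrt(2)*r^2/2 - 7*r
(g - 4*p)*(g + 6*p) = g^2 + 2*g*p - 24*p^2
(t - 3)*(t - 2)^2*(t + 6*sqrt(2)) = t^4 - 7*t^3 + 6*sqrt(2)*t^3 - 42*sqrt(2)*t^2 + 16*t^2 - 12*t + 96*sqrt(2)*t - 72*sqrt(2)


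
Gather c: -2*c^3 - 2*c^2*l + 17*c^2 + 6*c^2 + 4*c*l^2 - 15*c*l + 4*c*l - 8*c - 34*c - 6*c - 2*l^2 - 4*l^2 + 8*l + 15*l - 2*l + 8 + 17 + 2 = -2*c^3 + c^2*(23 - 2*l) + c*(4*l^2 - 11*l - 48) - 6*l^2 + 21*l + 27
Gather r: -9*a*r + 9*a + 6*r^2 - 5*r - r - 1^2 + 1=9*a + 6*r^2 + r*(-9*a - 6)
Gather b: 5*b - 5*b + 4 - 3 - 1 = 0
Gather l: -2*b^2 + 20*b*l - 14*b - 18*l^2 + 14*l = -2*b^2 - 14*b - 18*l^2 + l*(20*b + 14)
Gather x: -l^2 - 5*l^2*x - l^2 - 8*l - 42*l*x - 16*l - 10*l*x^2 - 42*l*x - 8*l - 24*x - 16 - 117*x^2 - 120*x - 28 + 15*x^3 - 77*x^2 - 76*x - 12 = -2*l^2 - 32*l + 15*x^3 + x^2*(-10*l - 194) + x*(-5*l^2 - 84*l - 220) - 56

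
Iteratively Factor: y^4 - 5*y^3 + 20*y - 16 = (y - 2)*(y^3 - 3*y^2 - 6*y + 8) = (y - 2)*(y - 1)*(y^2 - 2*y - 8) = (y - 2)*(y - 1)*(y + 2)*(y - 4)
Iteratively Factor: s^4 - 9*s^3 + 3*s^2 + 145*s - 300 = (s - 3)*(s^3 - 6*s^2 - 15*s + 100) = (s - 5)*(s - 3)*(s^2 - s - 20) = (s - 5)^2*(s - 3)*(s + 4)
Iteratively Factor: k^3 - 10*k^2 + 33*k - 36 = (k - 3)*(k^2 - 7*k + 12) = (k - 4)*(k - 3)*(k - 3)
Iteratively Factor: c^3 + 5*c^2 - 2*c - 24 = (c + 3)*(c^2 + 2*c - 8) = (c - 2)*(c + 3)*(c + 4)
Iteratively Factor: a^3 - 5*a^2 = (a)*(a^2 - 5*a) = a*(a - 5)*(a)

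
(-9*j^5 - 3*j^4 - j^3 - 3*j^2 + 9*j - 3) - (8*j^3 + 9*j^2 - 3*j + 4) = -9*j^5 - 3*j^4 - 9*j^3 - 12*j^2 + 12*j - 7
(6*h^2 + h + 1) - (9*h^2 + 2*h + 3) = -3*h^2 - h - 2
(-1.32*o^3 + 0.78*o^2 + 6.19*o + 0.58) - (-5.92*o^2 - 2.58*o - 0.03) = -1.32*o^3 + 6.7*o^2 + 8.77*o + 0.61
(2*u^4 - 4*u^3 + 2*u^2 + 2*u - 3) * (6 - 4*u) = -8*u^5 + 28*u^4 - 32*u^3 + 4*u^2 + 24*u - 18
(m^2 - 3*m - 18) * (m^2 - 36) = m^4 - 3*m^3 - 54*m^2 + 108*m + 648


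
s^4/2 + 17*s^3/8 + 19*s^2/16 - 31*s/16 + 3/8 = (s/2 + 1)*(s - 1/2)*(s - 1/4)*(s + 3)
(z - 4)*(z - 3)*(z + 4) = z^3 - 3*z^2 - 16*z + 48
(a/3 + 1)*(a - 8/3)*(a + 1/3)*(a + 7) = a^4/3 + 23*a^3/9 - 29*a^2/27 - 521*a/27 - 56/9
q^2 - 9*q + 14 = (q - 7)*(q - 2)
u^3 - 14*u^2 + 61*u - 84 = (u - 7)*(u - 4)*(u - 3)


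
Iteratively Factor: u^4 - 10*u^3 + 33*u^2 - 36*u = (u - 3)*(u^3 - 7*u^2 + 12*u) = u*(u - 3)*(u^2 - 7*u + 12) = u*(u - 4)*(u - 3)*(u - 3)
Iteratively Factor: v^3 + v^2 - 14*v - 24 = (v + 2)*(v^2 - v - 12) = (v + 2)*(v + 3)*(v - 4)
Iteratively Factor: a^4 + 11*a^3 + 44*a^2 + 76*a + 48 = (a + 4)*(a^3 + 7*a^2 + 16*a + 12) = (a + 2)*(a + 4)*(a^2 + 5*a + 6) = (a + 2)^2*(a + 4)*(a + 3)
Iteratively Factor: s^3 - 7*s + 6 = (s - 2)*(s^2 + 2*s - 3) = (s - 2)*(s + 3)*(s - 1)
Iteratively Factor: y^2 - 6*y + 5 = (y - 5)*(y - 1)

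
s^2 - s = s*(s - 1)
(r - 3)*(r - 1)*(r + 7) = r^3 + 3*r^2 - 25*r + 21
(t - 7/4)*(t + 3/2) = t^2 - t/4 - 21/8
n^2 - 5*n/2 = n*(n - 5/2)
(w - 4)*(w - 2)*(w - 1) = w^3 - 7*w^2 + 14*w - 8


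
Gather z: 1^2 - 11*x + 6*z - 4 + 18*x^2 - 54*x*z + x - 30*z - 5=18*x^2 - 10*x + z*(-54*x - 24) - 8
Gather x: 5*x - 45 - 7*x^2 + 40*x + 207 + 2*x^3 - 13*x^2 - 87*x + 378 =2*x^3 - 20*x^2 - 42*x + 540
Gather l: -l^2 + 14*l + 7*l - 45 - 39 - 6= -l^2 + 21*l - 90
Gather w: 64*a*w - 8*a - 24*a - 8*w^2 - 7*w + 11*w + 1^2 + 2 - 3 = -32*a - 8*w^2 + w*(64*a + 4)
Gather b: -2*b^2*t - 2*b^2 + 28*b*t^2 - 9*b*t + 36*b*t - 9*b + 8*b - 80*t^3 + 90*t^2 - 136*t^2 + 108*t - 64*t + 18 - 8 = b^2*(-2*t - 2) + b*(28*t^2 + 27*t - 1) - 80*t^3 - 46*t^2 + 44*t + 10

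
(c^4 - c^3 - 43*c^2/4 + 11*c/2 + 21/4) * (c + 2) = c^5 + c^4 - 51*c^3/4 - 16*c^2 + 65*c/4 + 21/2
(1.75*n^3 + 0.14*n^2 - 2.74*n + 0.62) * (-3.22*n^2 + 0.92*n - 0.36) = -5.635*n^5 + 1.1592*n^4 + 8.3216*n^3 - 4.5676*n^2 + 1.5568*n - 0.2232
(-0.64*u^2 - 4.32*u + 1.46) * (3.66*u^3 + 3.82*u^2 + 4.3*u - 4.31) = -2.3424*u^5 - 18.256*u^4 - 13.9108*u^3 - 10.2404*u^2 + 24.8972*u - 6.2926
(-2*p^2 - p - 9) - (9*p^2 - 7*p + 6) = -11*p^2 + 6*p - 15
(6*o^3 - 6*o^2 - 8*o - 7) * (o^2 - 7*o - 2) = 6*o^5 - 48*o^4 + 22*o^3 + 61*o^2 + 65*o + 14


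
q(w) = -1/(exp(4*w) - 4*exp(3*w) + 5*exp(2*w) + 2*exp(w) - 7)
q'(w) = -(-4*exp(4*w) + 12*exp(3*w) - 10*exp(2*w) - 2*exp(w))/(exp(4*w) - 4*exp(3*w) + 5*exp(2*w) + 2*exp(w) - 7)^2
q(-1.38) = 0.16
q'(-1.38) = 0.02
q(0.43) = 0.95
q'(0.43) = 4.89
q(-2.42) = 0.15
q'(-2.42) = 0.01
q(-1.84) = 0.15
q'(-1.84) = 0.01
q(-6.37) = 0.14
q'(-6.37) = 0.00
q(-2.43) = 0.15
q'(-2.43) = 0.01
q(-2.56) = 0.15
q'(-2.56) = 0.00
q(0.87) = -0.23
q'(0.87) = 1.52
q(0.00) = 0.33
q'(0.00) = 0.44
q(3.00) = 0.00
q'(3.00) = 0.00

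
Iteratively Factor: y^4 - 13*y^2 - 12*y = (y - 4)*(y^3 + 4*y^2 + 3*y) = (y - 4)*(y + 1)*(y^2 + 3*y) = (y - 4)*(y + 1)*(y + 3)*(y)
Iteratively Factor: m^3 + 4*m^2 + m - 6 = (m + 2)*(m^2 + 2*m - 3) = (m + 2)*(m + 3)*(m - 1)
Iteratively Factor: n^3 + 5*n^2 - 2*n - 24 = (n - 2)*(n^2 + 7*n + 12) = (n - 2)*(n + 4)*(n + 3)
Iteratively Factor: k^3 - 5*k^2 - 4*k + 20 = (k - 5)*(k^2 - 4) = (k - 5)*(k - 2)*(k + 2)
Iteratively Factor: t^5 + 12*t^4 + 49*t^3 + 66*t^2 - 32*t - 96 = (t + 2)*(t^4 + 10*t^3 + 29*t^2 + 8*t - 48) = (t + 2)*(t + 3)*(t^3 + 7*t^2 + 8*t - 16) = (t + 2)*(t + 3)*(t + 4)*(t^2 + 3*t - 4) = (t + 2)*(t + 3)*(t + 4)^2*(t - 1)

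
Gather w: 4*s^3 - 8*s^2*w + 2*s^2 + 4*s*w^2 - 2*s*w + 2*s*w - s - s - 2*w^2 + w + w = 4*s^3 + 2*s^2 - 2*s + w^2*(4*s - 2) + w*(2 - 8*s^2)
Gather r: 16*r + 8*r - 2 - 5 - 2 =24*r - 9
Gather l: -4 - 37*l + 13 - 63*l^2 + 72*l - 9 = -63*l^2 + 35*l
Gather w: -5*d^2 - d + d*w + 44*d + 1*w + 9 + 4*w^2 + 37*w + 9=-5*d^2 + 43*d + 4*w^2 + w*(d + 38) + 18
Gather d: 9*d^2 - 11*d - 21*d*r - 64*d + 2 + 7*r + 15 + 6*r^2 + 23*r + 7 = 9*d^2 + d*(-21*r - 75) + 6*r^2 + 30*r + 24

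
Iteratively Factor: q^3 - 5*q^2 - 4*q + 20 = (q - 5)*(q^2 - 4) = (q - 5)*(q + 2)*(q - 2)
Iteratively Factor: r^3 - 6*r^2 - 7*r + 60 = (r + 3)*(r^2 - 9*r + 20) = (r - 5)*(r + 3)*(r - 4)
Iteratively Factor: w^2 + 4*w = (w)*(w + 4)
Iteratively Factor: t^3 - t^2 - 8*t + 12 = (t + 3)*(t^2 - 4*t + 4) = (t - 2)*(t + 3)*(t - 2)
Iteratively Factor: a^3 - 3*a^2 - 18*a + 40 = (a + 4)*(a^2 - 7*a + 10) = (a - 5)*(a + 4)*(a - 2)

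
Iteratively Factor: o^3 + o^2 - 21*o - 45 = (o + 3)*(o^2 - 2*o - 15) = (o - 5)*(o + 3)*(o + 3)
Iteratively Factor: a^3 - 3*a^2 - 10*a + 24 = (a - 4)*(a^2 + a - 6) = (a - 4)*(a + 3)*(a - 2)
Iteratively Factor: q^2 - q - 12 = (q + 3)*(q - 4)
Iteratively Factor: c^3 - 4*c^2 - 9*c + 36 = (c + 3)*(c^2 - 7*c + 12) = (c - 4)*(c + 3)*(c - 3)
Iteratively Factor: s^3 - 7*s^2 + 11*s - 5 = (s - 1)*(s^2 - 6*s + 5) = (s - 5)*(s - 1)*(s - 1)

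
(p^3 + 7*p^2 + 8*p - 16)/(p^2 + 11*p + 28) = (p^2 + 3*p - 4)/(p + 7)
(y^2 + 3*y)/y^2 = (y + 3)/y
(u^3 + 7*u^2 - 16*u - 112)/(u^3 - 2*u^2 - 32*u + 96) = (u^2 + 11*u + 28)/(u^2 + 2*u - 24)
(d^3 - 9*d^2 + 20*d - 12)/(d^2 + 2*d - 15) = (d^3 - 9*d^2 + 20*d - 12)/(d^2 + 2*d - 15)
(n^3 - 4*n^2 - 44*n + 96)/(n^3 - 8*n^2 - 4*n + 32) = (n + 6)/(n + 2)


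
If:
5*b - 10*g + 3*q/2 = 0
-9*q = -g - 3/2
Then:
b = 177*q/10 - 3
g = 9*q - 3/2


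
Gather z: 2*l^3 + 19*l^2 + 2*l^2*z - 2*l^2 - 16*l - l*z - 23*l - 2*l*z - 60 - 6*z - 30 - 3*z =2*l^3 + 17*l^2 - 39*l + z*(2*l^2 - 3*l - 9) - 90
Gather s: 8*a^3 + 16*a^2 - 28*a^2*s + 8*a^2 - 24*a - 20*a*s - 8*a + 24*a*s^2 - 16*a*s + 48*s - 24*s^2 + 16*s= 8*a^3 + 24*a^2 - 32*a + s^2*(24*a - 24) + s*(-28*a^2 - 36*a + 64)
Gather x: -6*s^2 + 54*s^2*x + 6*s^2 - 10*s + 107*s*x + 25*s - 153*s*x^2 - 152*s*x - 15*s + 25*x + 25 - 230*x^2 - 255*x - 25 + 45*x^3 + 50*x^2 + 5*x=45*x^3 + x^2*(-153*s - 180) + x*(54*s^2 - 45*s - 225)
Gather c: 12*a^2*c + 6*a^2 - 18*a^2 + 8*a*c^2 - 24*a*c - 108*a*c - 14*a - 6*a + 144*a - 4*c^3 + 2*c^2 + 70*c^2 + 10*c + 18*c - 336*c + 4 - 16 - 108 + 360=-12*a^2 + 124*a - 4*c^3 + c^2*(8*a + 72) + c*(12*a^2 - 132*a - 308) + 240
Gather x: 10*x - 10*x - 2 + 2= 0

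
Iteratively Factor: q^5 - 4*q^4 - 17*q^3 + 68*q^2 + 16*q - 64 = (q - 1)*(q^4 - 3*q^3 - 20*q^2 + 48*q + 64) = (q - 4)*(q - 1)*(q^3 + q^2 - 16*q - 16) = (q - 4)*(q - 1)*(q + 1)*(q^2 - 16) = (q - 4)*(q - 1)*(q + 1)*(q + 4)*(q - 4)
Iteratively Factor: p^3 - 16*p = (p - 4)*(p^2 + 4*p) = p*(p - 4)*(p + 4)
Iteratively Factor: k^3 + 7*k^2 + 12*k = (k + 3)*(k^2 + 4*k) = k*(k + 3)*(k + 4)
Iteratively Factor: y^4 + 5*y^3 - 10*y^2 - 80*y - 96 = (y + 4)*(y^3 + y^2 - 14*y - 24) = (y - 4)*(y + 4)*(y^2 + 5*y + 6) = (y - 4)*(y + 3)*(y + 4)*(y + 2)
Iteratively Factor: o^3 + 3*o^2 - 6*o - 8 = (o + 1)*(o^2 + 2*o - 8) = (o - 2)*(o + 1)*(o + 4)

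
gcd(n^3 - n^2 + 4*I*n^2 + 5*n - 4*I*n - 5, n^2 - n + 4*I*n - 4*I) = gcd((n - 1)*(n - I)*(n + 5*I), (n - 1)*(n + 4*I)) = n - 1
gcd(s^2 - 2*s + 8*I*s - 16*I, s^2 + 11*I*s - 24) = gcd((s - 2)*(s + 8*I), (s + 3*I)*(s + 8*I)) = s + 8*I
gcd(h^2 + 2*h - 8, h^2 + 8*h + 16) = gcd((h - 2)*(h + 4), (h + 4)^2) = h + 4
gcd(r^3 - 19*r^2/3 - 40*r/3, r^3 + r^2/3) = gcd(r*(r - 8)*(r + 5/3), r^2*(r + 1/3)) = r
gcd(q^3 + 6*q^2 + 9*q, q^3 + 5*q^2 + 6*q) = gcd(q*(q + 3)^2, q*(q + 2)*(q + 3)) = q^2 + 3*q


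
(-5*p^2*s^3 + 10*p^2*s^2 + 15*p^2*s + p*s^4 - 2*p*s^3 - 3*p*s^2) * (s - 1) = -5*p^2*s^4 + 15*p^2*s^3 + 5*p^2*s^2 - 15*p^2*s + p*s^5 - 3*p*s^4 - p*s^3 + 3*p*s^2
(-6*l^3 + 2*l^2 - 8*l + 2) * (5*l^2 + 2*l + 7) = -30*l^5 - 2*l^4 - 78*l^3 + 8*l^2 - 52*l + 14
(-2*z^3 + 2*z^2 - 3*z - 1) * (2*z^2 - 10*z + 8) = -4*z^5 + 24*z^4 - 42*z^3 + 44*z^2 - 14*z - 8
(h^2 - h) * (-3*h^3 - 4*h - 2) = -3*h^5 + 3*h^4 - 4*h^3 + 2*h^2 + 2*h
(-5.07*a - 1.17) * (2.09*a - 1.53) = -10.5963*a^2 + 5.3118*a + 1.7901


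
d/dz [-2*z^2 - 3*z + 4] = -4*z - 3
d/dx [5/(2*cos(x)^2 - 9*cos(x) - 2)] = 5*(4*cos(x) - 9)*sin(x)/(2*sin(x)^2 + 9*cos(x))^2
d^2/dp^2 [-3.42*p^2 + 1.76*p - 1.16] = -6.84000000000000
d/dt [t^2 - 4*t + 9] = 2*t - 4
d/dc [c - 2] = 1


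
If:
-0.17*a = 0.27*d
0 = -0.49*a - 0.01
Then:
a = -0.02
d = 0.01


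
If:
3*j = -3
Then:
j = -1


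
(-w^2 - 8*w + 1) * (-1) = w^2 + 8*w - 1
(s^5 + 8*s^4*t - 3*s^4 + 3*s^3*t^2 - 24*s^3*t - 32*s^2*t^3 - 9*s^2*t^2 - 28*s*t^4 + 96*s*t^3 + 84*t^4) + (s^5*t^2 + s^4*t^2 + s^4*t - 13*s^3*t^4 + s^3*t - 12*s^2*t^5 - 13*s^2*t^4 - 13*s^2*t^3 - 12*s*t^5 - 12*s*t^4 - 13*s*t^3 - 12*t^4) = s^5*t^2 + s^5 + s^4*t^2 + 9*s^4*t - 3*s^4 - 13*s^3*t^4 + 3*s^3*t^2 - 23*s^3*t - 12*s^2*t^5 - 13*s^2*t^4 - 45*s^2*t^3 - 9*s^2*t^2 - 12*s*t^5 - 40*s*t^4 + 83*s*t^3 + 72*t^4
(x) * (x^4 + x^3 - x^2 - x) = x^5 + x^4 - x^3 - x^2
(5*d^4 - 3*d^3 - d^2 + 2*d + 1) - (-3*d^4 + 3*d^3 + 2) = 8*d^4 - 6*d^3 - d^2 + 2*d - 1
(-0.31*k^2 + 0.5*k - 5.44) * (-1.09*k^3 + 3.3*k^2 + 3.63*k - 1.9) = 0.3379*k^5 - 1.568*k^4 + 6.4543*k^3 - 15.548*k^2 - 20.6972*k + 10.336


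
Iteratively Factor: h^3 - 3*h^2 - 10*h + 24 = (h + 3)*(h^2 - 6*h + 8) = (h - 2)*(h + 3)*(h - 4)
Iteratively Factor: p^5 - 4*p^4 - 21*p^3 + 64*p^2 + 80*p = (p - 4)*(p^4 - 21*p^2 - 20*p) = (p - 5)*(p - 4)*(p^3 + 5*p^2 + 4*p) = (p - 5)*(p - 4)*(p + 1)*(p^2 + 4*p) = (p - 5)*(p - 4)*(p + 1)*(p + 4)*(p)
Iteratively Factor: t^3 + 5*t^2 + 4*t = (t + 1)*(t^2 + 4*t) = t*(t + 1)*(t + 4)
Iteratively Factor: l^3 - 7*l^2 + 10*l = (l)*(l^2 - 7*l + 10) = l*(l - 2)*(l - 5)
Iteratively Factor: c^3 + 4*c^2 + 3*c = (c + 3)*(c^2 + c) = c*(c + 3)*(c + 1)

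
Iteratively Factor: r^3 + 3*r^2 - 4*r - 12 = (r + 3)*(r^2 - 4) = (r + 2)*(r + 3)*(r - 2)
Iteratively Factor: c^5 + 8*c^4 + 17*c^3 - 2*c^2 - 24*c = (c + 4)*(c^4 + 4*c^3 + c^2 - 6*c) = (c - 1)*(c + 4)*(c^3 + 5*c^2 + 6*c) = (c - 1)*(c + 3)*(c + 4)*(c^2 + 2*c) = c*(c - 1)*(c + 3)*(c + 4)*(c + 2)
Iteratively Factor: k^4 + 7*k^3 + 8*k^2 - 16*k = (k + 4)*(k^3 + 3*k^2 - 4*k) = k*(k + 4)*(k^2 + 3*k - 4) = k*(k + 4)^2*(k - 1)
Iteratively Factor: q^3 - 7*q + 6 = (q - 1)*(q^2 + q - 6) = (q - 1)*(q + 3)*(q - 2)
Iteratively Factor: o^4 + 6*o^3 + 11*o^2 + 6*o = (o + 1)*(o^3 + 5*o^2 + 6*o) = o*(o + 1)*(o^2 + 5*o + 6) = o*(o + 1)*(o + 3)*(o + 2)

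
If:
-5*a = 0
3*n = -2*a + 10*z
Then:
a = 0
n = 10*z/3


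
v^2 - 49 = (v - 7)*(v + 7)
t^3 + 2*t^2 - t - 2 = (t - 1)*(t + 1)*(t + 2)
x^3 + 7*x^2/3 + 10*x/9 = x*(x + 2/3)*(x + 5/3)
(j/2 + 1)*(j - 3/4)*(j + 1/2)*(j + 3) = j^4/2 + 19*j^3/8 + 35*j^2/16 - 27*j/16 - 9/8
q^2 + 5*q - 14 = (q - 2)*(q + 7)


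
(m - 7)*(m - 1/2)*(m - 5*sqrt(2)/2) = m^3 - 15*m^2/2 - 5*sqrt(2)*m^2/2 + 7*m/2 + 75*sqrt(2)*m/4 - 35*sqrt(2)/4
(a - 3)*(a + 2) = a^2 - a - 6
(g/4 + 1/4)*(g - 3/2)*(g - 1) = g^3/4 - 3*g^2/8 - g/4 + 3/8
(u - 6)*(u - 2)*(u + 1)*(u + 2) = u^4 - 5*u^3 - 10*u^2 + 20*u + 24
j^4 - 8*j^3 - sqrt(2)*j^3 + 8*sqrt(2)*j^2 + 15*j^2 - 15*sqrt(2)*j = j*(j - 5)*(j - 3)*(j - sqrt(2))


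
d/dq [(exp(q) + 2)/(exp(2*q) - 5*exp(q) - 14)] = -exp(q)/(exp(2*q) - 14*exp(q) + 49)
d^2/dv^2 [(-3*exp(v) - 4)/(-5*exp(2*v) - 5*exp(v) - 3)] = (75*exp(4*v) + 325*exp(3*v) + 30*exp(2*v) - 185*exp(v) - 33)*exp(v)/(125*exp(6*v) + 375*exp(5*v) + 600*exp(4*v) + 575*exp(3*v) + 360*exp(2*v) + 135*exp(v) + 27)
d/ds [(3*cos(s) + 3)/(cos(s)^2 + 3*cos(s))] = 3*(sin(s) + 3*sin(s)/cos(s)^2 + 2*tan(s))/(cos(s) + 3)^2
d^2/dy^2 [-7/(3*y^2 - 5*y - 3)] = 14*(-9*y^2 + 15*y + (6*y - 5)^2 + 9)/(-3*y^2 + 5*y + 3)^3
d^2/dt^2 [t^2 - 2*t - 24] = 2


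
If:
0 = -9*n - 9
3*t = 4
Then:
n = -1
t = 4/3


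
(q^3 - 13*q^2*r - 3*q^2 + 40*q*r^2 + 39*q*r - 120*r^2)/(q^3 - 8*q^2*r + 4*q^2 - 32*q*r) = (q^2 - 5*q*r - 3*q + 15*r)/(q*(q + 4))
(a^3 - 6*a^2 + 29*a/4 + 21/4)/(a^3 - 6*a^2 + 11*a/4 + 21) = (2*a^2 - 5*a - 3)/(2*a^2 - 5*a - 12)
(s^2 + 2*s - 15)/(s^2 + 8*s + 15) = (s - 3)/(s + 3)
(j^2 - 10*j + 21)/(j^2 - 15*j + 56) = (j - 3)/(j - 8)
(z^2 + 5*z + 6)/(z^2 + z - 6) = (z + 2)/(z - 2)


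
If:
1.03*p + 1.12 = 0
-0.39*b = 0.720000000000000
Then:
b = -1.85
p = -1.09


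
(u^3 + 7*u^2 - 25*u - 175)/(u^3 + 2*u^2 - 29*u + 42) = (u^2 - 25)/(u^2 - 5*u + 6)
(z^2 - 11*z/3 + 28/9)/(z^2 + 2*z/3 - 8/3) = (z - 7/3)/(z + 2)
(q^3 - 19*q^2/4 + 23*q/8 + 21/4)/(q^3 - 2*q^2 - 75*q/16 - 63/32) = 4*(q - 2)/(4*q + 3)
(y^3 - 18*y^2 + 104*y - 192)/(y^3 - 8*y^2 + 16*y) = (y^2 - 14*y + 48)/(y*(y - 4))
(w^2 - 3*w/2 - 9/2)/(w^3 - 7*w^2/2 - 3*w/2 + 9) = 1/(w - 2)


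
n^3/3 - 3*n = n*(n/3 + 1)*(n - 3)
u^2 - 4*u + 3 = (u - 3)*(u - 1)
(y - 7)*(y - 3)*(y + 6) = y^3 - 4*y^2 - 39*y + 126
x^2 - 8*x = x*(x - 8)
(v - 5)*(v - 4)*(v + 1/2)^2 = v^4 - 8*v^3 + 45*v^2/4 + 71*v/4 + 5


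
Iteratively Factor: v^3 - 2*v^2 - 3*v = (v)*(v^2 - 2*v - 3) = v*(v + 1)*(v - 3)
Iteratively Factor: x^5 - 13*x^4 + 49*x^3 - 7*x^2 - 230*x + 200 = (x - 4)*(x^4 - 9*x^3 + 13*x^2 + 45*x - 50) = (x - 5)*(x - 4)*(x^3 - 4*x^2 - 7*x + 10) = (x - 5)*(x - 4)*(x + 2)*(x^2 - 6*x + 5) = (x - 5)*(x - 4)*(x - 1)*(x + 2)*(x - 5)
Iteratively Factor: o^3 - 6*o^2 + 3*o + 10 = (o - 2)*(o^2 - 4*o - 5) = (o - 2)*(o + 1)*(o - 5)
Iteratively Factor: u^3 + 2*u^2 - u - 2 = (u + 1)*(u^2 + u - 2) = (u - 1)*(u + 1)*(u + 2)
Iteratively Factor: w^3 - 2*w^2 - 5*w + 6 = (w - 1)*(w^2 - w - 6) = (w - 1)*(w + 2)*(w - 3)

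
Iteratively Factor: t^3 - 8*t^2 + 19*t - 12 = (t - 4)*(t^2 - 4*t + 3) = (t - 4)*(t - 3)*(t - 1)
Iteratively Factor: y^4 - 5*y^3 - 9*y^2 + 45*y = (y - 3)*(y^3 - 2*y^2 - 15*y) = (y - 3)*(y + 3)*(y^2 - 5*y) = (y - 5)*(y - 3)*(y + 3)*(y)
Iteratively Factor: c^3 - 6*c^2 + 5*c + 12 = (c - 3)*(c^2 - 3*c - 4) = (c - 4)*(c - 3)*(c + 1)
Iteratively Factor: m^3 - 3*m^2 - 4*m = (m + 1)*(m^2 - 4*m) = m*(m + 1)*(m - 4)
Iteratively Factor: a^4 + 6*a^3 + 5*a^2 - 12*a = (a + 3)*(a^3 + 3*a^2 - 4*a) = (a - 1)*(a + 3)*(a^2 + 4*a) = (a - 1)*(a + 3)*(a + 4)*(a)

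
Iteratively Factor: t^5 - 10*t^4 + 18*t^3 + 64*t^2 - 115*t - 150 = (t + 2)*(t^4 - 12*t^3 + 42*t^2 - 20*t - 75) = (t + 1)*(t + 2)*(t^3 - 13*t^2 + 55*t - 75) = (t - 3)*(t + 1)*(t + 2)*(t^2 - 10*t + 25) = (t - 5)*(t - 3)*(t + 1)*(t + 2)*(t - 5)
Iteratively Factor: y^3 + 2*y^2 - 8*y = (y)*(y^2 + 2*y - 8) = y*(y - 2)*(y + 4)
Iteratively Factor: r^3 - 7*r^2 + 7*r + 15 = (r - 5)*(r^2 - 2*r - 3) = (r - 5)*(r + 1)*(r - 3)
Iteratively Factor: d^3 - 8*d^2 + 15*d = (d - 3)*(d^2 - 5*d) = (d - 5)*(d - 3)*(d)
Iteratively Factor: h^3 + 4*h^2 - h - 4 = (h - 1)*(h^2 + 5*h + 4) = (h - 1)*(h + 1)*(h + 4)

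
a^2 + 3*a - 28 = (a - 4)*(a + 7)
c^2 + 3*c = c*(c + 3)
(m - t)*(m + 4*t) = m^2 + 3*m*t - 4*t^2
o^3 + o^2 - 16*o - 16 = (o - 4)*(o + 1)*(o + 4)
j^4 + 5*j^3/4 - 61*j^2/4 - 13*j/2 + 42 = (j - 3)*(j - 7/4)*(j + 2)*(j + 4)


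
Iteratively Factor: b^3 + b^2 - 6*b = (b)*(b^2 + b - 6) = b*(b + 3)*(b - 2)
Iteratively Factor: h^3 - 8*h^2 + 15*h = (h - 3)*(h^2 - 5*h) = (h - 5)*(h - 3)*(h)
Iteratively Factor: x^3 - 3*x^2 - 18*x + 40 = (x + 4)*(x^2 - 7*x + 10) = (x - 5)*(x + 4)*(x - 2)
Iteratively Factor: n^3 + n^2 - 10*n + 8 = (n + 4)*(n^2 - 3*n + 2) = (n - 2)*(n + 4)*(n - 1)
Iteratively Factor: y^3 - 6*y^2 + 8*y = (y - 2)*(y^2 - 4*y) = y*(y - 2)*(y - 4)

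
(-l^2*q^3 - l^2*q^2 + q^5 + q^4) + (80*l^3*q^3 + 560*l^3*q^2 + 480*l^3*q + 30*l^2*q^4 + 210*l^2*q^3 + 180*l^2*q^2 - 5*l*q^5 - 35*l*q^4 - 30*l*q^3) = 80*l^3*q^3 + 560*l^3*q^2 + 480*l^3*q + 30*l^2*q^4 + 209*l^2*q^3 + 179*l^2*q^2 - 5*l*q^5 - 35*l*q^4 - 30*l*q^3 + q^5 + q^4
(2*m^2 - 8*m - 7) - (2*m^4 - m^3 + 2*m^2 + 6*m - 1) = -2*m^4 + m^3 - 14*m - 6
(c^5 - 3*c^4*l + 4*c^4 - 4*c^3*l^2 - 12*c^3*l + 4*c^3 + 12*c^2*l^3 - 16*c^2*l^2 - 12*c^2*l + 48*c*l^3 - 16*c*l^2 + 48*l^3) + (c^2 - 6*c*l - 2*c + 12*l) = c^5 - 3*c^4*l + 4*c^4 - 4*c^3*l^2 - 12*c^3*l + 4*c^3 + 12*c^2*l^3 - 16*c^2*l^2 - 12*c^2*l + c^2 + 48*c*l^3 - 16*c*l^2 - 6*c*l - 2*c + 48*l^3 + 12*l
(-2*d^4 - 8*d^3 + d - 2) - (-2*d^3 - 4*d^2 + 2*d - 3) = -2*d^4 - 6*d^3 + 4*d^2 - d + 1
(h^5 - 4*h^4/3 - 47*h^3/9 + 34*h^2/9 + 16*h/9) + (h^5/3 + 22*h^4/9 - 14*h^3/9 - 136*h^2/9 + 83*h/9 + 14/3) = 4*h^5/3 + 10*h^4/9 - 61*h^3/9 - 34*h^2/3 + 11*h + 14/3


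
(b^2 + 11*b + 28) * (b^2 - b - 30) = b^4 + 10*b^3 - 13*b^2 - 358*b - 840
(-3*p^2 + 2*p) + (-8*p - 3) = -3*p^2 - 6*p - 3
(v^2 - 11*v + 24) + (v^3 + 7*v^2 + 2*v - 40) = v^3 + 8*v^2 - 9*v - 16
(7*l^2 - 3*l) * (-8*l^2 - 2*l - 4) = -56*l^4 + 10*l^3 - 22*l^2 + 12*l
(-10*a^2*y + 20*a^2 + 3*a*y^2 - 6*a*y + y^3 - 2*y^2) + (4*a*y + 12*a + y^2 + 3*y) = -10*a^2*y + 20*a^2 + 3*a*y^2 - 2*a*y + 12*a + y^3 - y^2 + 3*y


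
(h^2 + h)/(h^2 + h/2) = 2*(h + 1)/(2*h + 1)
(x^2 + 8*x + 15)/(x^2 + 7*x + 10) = (x + 3)/(x + 2)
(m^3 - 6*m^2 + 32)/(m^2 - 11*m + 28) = (m^2 - 2*m - 8)/(m - 7)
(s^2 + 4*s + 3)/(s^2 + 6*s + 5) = (s + 3)/(s + 5)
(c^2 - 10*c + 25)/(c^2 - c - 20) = (c - 5)/(c + 4)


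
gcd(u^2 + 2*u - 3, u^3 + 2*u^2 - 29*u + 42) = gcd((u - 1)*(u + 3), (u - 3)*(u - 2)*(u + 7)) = 1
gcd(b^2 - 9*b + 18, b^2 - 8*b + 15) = b - 3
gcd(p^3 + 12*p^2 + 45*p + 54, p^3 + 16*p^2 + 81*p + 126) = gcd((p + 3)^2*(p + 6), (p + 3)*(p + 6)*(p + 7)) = p^2 + 9*p + 18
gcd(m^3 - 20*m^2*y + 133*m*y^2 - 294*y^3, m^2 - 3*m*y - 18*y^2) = -m + 6*y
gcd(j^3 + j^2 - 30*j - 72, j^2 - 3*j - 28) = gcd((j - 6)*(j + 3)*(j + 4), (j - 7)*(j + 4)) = j + 4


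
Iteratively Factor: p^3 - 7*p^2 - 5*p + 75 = (p - 5)*(p^2 - 2*p - 15) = (p - 5)^2*(p + 3)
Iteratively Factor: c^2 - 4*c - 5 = (c - 5)*(c + 1)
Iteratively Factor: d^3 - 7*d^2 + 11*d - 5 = (d - 1)*(d^2 - 6*d + 5) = (d - 1)^2*(d - 5)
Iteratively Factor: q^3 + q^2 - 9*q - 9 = (q + 1)*(q^2 - 9) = (q - 3)*(q + 1)*(q + 3)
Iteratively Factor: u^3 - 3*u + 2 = (u - 1)*(u^2 + u - 2) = (u - 1)^2*(u + 2)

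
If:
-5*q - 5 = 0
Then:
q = -1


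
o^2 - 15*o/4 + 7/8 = (o - 7/2)*(o - 1/4)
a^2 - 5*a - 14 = (a - 7)*(a + 2)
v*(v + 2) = v^2 + 2*v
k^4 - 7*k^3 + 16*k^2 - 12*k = k*(k - 3)*(k - 2)^2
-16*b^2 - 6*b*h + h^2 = (-8*b + h)*(2*b + h)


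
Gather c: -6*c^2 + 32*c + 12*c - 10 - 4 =-6*c^2 + 44*c - 14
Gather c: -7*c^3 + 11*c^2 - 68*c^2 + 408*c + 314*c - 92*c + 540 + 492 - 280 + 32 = -7*c^3 - 57*c^2 + 630*c + 784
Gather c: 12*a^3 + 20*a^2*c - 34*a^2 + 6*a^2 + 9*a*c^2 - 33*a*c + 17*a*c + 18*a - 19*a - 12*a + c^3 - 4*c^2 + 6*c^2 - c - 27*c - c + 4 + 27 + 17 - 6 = 12*a^3 - 28*a^2 - 13*a + c^3 + c^2*(9*a + 2) + c*(20*a^2 - 16*a - 29) + 42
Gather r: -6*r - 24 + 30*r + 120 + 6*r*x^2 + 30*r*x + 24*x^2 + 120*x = r*(6*x^2 + 30*x + 24) + 24*x^2 + 120*x + 96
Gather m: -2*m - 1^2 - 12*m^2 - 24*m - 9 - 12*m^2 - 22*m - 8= -24*m^2 - 48*m - 18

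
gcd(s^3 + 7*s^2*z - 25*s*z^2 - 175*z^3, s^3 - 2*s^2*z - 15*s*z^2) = -s + 5*z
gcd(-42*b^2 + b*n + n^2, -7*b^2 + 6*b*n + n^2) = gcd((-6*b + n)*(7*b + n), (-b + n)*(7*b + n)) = 7*b + n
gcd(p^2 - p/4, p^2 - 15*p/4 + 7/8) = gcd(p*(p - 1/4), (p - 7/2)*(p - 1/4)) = p - 1/4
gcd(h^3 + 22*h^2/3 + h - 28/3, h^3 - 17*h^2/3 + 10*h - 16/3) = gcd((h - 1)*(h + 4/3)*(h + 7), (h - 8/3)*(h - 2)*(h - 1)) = h - 1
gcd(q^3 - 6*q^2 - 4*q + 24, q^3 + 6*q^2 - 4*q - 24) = q^2 - 4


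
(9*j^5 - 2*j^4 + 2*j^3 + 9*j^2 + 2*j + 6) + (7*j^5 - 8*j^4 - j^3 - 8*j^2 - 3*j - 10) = 16*j^5 - 10*j^4 + j^3 + j^2 - j - 4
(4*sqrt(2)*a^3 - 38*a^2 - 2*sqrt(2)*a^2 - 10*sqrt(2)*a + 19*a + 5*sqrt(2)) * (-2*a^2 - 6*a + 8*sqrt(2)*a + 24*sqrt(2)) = -8*sqrt(2)*a^5 - 20*sqrt(2)*a^4 + 140*a^4 - 272*sqrt(2)*a^3 + 350*a^3 - 710*sqrt(2)*a^2 - 370*a^2 - 400*a + 426*sqrt(2)*a + 240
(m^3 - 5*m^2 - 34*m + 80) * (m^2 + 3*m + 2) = m^5 - 2*m^4 - 47*m^3 - 32*m^2 + 172*m + 160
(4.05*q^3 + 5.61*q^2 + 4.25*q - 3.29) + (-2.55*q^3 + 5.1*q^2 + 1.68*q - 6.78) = 1.5*q^3 + 10.71*q^2 + 5.93*q - 10.07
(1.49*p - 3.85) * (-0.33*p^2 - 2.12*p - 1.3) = -0.4917*p^3 - 1.8883*p^2 + 6.225*p + 5.005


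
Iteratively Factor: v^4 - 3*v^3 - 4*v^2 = (v)*(v^3 - 3*v^2 - 4*v) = v*(v - 4)*(v^2 + v) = v*(v - 4)*(v + 1)*(v)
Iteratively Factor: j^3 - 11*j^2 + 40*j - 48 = (j - 3)*(j^2 - 8*j + 16) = (j - 4)*(j - 3)*(j - 4)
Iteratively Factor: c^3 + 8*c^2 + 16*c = (c)*(c^2 + 8*c + 16) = c*(c + 4)*(c + 4)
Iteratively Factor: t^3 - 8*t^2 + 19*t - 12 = (t - 3)*(t^2 - 5*t + 4) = (t - 3)*(t - 1)*(t - 4)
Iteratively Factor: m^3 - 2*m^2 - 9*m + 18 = (m - 2)*(m^2 - 9) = (m - 3)*(m - 2)*(m + 3)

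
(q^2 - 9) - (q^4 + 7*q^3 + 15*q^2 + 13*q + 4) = -q^4 - 7*q^3 - 14*q^2 - 13*q - 13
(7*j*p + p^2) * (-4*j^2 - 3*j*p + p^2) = -28*j^3*p - 25*j^2*p^2 + 4*j*p^3 + p^4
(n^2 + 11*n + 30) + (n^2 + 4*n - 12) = 2*n^2 + 15*n + 18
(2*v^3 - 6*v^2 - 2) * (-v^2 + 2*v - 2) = -2*v^5 + 10*v^4 - 16*v^3 + 14*v^2 - 4*v + 4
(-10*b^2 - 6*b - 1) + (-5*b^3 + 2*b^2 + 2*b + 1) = -5*b^3 - 8*b^2 - 4*b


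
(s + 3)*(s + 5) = s^2 + 8*s + 15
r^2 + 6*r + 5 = (r + 1)*(r + 5)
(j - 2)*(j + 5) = j^2 + 3*j - 10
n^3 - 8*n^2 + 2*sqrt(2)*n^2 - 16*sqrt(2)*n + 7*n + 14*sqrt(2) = (n - 7)*(n - 1)*(n + 2*sqrt(2))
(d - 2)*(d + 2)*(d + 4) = d^3 + 4*d^2 - 4*d - 16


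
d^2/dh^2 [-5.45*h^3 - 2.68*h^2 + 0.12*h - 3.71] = -32.7*h - 5.36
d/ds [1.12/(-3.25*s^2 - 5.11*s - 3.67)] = (7.28*s + 5.7232)/(3.25*s^2 + 5.11*s + 3.67)^2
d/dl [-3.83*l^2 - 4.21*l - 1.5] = -7.66*l - 4.21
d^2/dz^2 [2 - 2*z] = 0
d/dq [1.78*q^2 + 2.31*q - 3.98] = 3.56*q + 2.31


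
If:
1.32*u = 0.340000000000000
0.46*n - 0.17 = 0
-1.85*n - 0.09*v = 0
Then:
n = 0.37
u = 0.26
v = -7.60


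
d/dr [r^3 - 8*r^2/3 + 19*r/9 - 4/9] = 3*r^2 - 16*r/3 + 19/9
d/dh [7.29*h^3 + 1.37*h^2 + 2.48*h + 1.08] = 21.87*h^2 + 2.74*h + 2.48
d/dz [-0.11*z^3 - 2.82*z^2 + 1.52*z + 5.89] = -0.33*z^2 - 5.64*z + 1.52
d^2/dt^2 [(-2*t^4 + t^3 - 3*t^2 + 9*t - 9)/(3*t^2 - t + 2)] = 6*(-6*t^6 + 6*t^5 - 14*t^4 + 33*t^3 - 81*t^2 - 23*t + 17)/(27*t^6 - 27*t^5 + 63*t^4 - 37*t^3 + 42*t^2 - 12*t + 8)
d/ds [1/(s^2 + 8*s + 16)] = 2*(-s - 4)/(s^2 + 8*s + 16)^2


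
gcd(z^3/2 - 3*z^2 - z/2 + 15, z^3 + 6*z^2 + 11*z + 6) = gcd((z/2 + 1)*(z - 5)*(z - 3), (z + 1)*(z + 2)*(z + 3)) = z + 2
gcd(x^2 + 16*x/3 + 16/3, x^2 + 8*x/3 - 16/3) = x + 4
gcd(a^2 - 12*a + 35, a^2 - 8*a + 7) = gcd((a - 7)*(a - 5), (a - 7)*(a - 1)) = a - 7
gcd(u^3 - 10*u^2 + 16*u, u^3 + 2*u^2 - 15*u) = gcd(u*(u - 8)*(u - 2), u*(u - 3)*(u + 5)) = u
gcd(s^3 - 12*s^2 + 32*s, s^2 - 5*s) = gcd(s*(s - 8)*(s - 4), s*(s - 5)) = s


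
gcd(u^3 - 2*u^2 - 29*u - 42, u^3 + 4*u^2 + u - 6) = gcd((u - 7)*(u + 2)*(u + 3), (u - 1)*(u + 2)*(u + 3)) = u^2 + 5*u + 6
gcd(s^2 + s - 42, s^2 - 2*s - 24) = s - 6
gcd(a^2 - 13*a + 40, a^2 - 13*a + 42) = 1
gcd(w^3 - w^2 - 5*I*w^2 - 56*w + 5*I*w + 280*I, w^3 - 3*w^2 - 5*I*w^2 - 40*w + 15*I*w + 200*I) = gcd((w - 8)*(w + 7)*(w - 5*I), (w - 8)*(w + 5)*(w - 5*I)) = w^2 + w*(-8 - 5*I) + 40*I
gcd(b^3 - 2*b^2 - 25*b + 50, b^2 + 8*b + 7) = 1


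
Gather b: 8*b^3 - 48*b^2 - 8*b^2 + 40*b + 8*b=8*b^3 - 56*b^2 + 48*b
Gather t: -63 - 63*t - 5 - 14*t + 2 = -77*t - 66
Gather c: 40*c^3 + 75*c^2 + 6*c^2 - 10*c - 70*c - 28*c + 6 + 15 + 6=40*c^3 + 81*c^2 - 108*c + 27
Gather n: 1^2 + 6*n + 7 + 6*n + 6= 12*n + 14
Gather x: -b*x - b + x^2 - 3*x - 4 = -b + x^2 + x*(-b - 3) - 4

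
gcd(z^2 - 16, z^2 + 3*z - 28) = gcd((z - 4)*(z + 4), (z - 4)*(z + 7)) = z - 4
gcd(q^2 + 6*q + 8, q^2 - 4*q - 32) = q + 4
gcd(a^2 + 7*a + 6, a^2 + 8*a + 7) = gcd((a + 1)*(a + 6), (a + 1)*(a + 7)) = a + 1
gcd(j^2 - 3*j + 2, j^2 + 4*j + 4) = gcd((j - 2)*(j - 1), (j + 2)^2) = 1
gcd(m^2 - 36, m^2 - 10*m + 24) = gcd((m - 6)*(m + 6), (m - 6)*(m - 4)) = m - 6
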